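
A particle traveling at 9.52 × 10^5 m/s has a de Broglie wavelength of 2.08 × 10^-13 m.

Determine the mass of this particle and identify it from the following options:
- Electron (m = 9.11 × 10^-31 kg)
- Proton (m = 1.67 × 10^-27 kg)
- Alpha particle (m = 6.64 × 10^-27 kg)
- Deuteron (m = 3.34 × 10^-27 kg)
The particle is a deuteron.

From λ = h/(mv), solve for mass:

m = h/(λv)
m = (6.626 × 10^-34 J·s) / (2.08 × 10^-13 m × 9.52 × 10^5 m/s)
m = 3.35 × 10^-27 kg

Comparing with the listed masses, this is closest to a deuteron.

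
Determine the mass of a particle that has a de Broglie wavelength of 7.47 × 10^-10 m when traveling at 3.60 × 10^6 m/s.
2.46 × 10^-31 kg

From the de Broglie relation λ = h/(mv), we solve for m:

m = h/(λv)
m = (6.626 × 10^-34 J·s) / (7.47 × 10^-10 m × 3.60 × 10^6 m/s)
m = 2.46 × 10^-31 kg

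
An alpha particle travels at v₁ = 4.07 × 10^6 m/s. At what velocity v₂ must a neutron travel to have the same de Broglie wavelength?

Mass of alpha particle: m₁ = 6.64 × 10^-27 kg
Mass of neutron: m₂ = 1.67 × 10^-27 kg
v₂ = 1.62 × 10^7 m/s

For equal de Broglie wavelengths: λ₁ = λ₂

h/(m₁v₁) = h/(m₂v₂)
m₁v₁ = m₂v₂
v₂ = v₁ · (m₁/m₂)

v₂ = 4.07 × 10^6 m/s × (6.64 × 10^-27 kg / 1.67 × 10^-27 kg)
v₂ = 1.62 × 10^7 m/s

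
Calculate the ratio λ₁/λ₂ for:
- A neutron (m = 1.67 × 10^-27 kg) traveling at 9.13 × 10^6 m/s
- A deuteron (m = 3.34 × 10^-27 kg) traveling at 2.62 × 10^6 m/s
λ₁/λ₂ = 0.574

Using λ = h/(mv):

λ₁ = h/(m₁v₁) = 4.35 × 10^-14 m
λ₂ = h/(m₂v₂) = 7.57 × 10^-14 m

Ratio λ₁/λ₂ = (m₂v₂)/(m₁v₁)
         = (3.34 × 10^-27 kg × 2.62 × 10^6 m/s) / (1.67 × 10^-27 kg × 9.13 × 10^6 m/s)
         = 0.574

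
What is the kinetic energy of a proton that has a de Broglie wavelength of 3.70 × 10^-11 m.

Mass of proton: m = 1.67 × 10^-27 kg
9.60 × 10^-20 J (or 0.599 eV)

From λ = h/√(2mKE), we solve for KE:

λ² = h²/(2mKE)
KE = h²/(2mλ²)
KE = (6.626 × 10^-34 J·s)² / (2 × 1.67 × 10^-27 kg × (3.70 × 10^-11 m)²)
KE = 9.60 × 10^-20 J
KE = 0.599 eV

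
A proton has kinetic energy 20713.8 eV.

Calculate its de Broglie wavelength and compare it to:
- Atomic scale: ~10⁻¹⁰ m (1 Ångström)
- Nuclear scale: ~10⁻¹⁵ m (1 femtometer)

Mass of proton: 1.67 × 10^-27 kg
λ = 1.99 × 10^-13 m, which is between nuclear and atomic scales.

Using λ = h/√(2mKE):

KE = 20713.8 eV = 3.319 × 10^-15 J

λ = h/√(2mKE)
λ = (6.626 × 10^-34 J·s) / √(2 × 1.67 × 10^-27 kg × 3.319 × 10^-15 J)
λ = 1.99 × 10^-13 m

Comparison:
- Atomic scale (10⁻¹⁰ m): λ is 0.002× this size
- Nuclear scale (10⁻¹⁵ m): λ is 2e+02× this size

The wavelength is between nuclear and atomic scales.

This wavelength is appropriate for probing atomic structure but too large for nuclear physics experiments.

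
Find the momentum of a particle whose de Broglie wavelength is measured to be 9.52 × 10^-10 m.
6.96 × 10^-25 kg·m/s

From the de Broglie relation λ = h/p, we solve for p:

p = h/λ
p = (6.626 × 10^-34 J·s) / (9.52 × 10^-10 m)
p = 6.96 × 10^-25 kg·m/s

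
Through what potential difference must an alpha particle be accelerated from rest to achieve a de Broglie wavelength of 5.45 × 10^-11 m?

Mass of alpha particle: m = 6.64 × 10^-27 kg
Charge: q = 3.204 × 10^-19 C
3.47 × 10^-2 V

From λ = h/√(2mqV), we solve for V:

λ² = h²/(2mqV)
V = h²/(2mqλ²)
V = (6.626 × 10^-34 J·s)² / (2 × 6.64 × 10^-27 kg × 3.204 × 10^-19 C × (5.45 × 10^-11 m)²)
V = 3.47 × 10^-2 V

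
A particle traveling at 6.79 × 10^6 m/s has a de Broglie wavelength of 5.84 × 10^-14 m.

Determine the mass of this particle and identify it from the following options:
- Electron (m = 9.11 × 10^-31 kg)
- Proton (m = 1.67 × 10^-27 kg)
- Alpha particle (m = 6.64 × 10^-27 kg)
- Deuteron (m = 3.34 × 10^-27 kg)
The particle is a proton.

From λ = h/(mv), solve for mass:

m = h/(λv)
m = (6.626 × 10^-34 J·s) / (5.84 × 10^-14 m × 6.79 × 10^6 m/s)
m = 1.67 × 10^-27 kg

Comparing with the listed masses, this is closest to a proton.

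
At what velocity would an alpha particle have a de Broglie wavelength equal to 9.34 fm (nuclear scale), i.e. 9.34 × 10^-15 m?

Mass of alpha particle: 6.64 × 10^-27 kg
1.07 × 10^7 m/s

From λ = h/(mv), solve for v:

v = h/(mλ)
v = (6.626 × 10^-34 J·s) / (6.64 × 10^-27 kg × 9.34 × 10^-15 m)
v = 1.07 × 10^7 m/s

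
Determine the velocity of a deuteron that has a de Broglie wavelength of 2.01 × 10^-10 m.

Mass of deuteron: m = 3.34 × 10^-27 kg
9.87 × 10^2 m/s

From the de Broglie relation λ = h/(mv), we solve for v:

v = h/(mλ)
v = (6.626 × 10^-34 J·s) / (3.34 × 10^-27 kg × 2.01 × 10^-10 m)
v = 9.87 × 10^2 m/s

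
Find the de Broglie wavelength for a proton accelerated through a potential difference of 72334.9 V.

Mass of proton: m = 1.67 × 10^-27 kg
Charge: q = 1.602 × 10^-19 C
1.07 × 10^-13 m

When a particle is accelerated through voltage V, it gains kinetic energy KE = qV.

The de Broglie wavelength is then λ = h/√(2mqV):

λ = h/√(2mqV)
λ = (6.626 × 10^-34 J·s) / √(2 × 1.67 × 10^-27 kg × 1.602 × 10^-19 C × 72334.9 V)
λ = 1.07 × 10^-13 m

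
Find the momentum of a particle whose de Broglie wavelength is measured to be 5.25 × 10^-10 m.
1.26 × 10^-24 kg·m/s

From the de Broglie relation λ = h/p, we solve for p:

p = h/λ
p = (6.626 × 10^-34 J·s) / (5.25 × 10^-10 m)
p = 1.26 × 10^-24 kg·m/s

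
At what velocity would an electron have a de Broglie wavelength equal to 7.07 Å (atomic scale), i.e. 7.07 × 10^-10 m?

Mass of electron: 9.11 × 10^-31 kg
1.03 × 10^6 m/s

From λ = h/(mv), solve for v:

v = h/(mλ)
v = (6.626 × 10^-34 J·s) / (9.11 × 10^-31 kg × 7.07 × 10^-10 m)
v = 1.03 × 10^6 m/s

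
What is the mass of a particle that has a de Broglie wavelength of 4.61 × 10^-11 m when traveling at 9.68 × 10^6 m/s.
1.48 × 10^-30 kg

From the de Broglie relation λ = h/(mv), we solve for m:

m = h/(λv)
m = (6.626 × 10^-34 J·s) / (4.61 × 10^-11 m × 9.68 × 10^6 m/s)
m = 1.48 × 10^-30 kg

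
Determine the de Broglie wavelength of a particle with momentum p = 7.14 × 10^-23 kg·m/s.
9.28 × 10^-12 m

Using the de Broglie relation λ = h/p:

λ = h/p
λ = (6.626 × 10^-34 J·s) / (7.14 × 10^-23 kg·m/s)
λ = 9.28 × 10^-12 m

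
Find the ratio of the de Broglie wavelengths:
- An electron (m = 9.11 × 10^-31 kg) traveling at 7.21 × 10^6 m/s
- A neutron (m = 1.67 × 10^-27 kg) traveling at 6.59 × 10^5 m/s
λ₁/λ₂ = 168

Using λ = h/(mv):

λ₁ = h/(m₁v₁) = 1.01 × 10^-10 m
λ₂ = h/(m₂v₂) = 6.02 × 10^-13 m

Ratio λ₁/λ₂ = (m₂v₂)/(m₁v₁)
         = (1.67 × 10^-27 kg × 6.59 × 10^5 m/s) / (9.11 × 10^-31 kg × 7.21 × 10^6 m/s)
         = 168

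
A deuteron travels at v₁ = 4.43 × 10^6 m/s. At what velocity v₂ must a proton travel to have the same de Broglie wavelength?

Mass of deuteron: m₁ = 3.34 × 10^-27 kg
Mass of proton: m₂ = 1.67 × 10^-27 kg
v₂ = 8.86 × 10^6 m/s

For equal de Broglie wavelengths: λ₁ = λ₂

h/(m₁v₁) = h/(m₂v₂)
m₁v₁ = m₂v₂
v₂ = v₁ · (m₁/m₂)

v₂ = 4.43 × 10^6 m/s × (3.34 × 10^-27 kg / 1.67 × 10^-27 kg)
v₂ = 8.86 × 10^6 m/s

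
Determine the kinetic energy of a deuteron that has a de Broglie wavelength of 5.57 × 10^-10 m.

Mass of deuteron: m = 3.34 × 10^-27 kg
2.12 × 10^-22 J (or 1.32 × 10^-3 eV)

From λ = h/√(2mKE), we solve for KE:

λ² = h²/(2mKE)
KE = h²/(2mλ²)
KE = (6.626 × 10^-34 J·s)² / (2 × 3.34 × 10^-27 kg × (5.57 × 10^-10 m)²)
KE = 2.12 × 10^-22 J
KE = 1.32 × 10^-3 eV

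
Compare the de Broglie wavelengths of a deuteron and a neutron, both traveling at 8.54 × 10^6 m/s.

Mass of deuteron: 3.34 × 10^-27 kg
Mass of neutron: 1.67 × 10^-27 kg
The neutron has the longer wavelength.

Using λ = h/(mv), since both particles have the same velocity, the wavelength depends only on mass.

For deuteron: λ₁ = h/(m₁v) = 2.32 × 10^-14 m
For neutron: λ₂ = h/(m₂v) = 4.65 × 10^-14 m

Since λ ∝ 1/m at constant velocity, the lighter particle has the longer wavelength.

The neutron has the longer de Broglie wavelength.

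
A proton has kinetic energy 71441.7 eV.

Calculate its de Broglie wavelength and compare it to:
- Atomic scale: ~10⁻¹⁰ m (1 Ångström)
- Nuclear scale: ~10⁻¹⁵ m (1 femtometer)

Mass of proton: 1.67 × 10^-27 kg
λ = 1.07 × 10^-13 m, which is between nuclear and atomic scales.

Using λ = h/√(2mKE):

KE = 71441.7 eV = 1.145 × 10^-14 J

λ = h/√(2mKE)
λ = (6.626 × 10^-34 J·s) / √(2 × 1.67 × 10^-27 kg × 1.145 × 10^-14 J)
λ = 1.07 × 10^-13 m

Comparison:
- Atomic scale (10⁻¹⁰ m): λ is 0.0011× this size
- Nuclear scale (10⁻¹⁵ m): λ is 1.1e+02× this size

The wavelength is between nuclear and atomic scales.

This wavelength is appropriate for probing atomic structure but too large for nuclear physics experiments.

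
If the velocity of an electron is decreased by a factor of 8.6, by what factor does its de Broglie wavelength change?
The wavelength increases by a factor of 8.6.

From λ = h/(mv), the wavelength is inversely proportional to velocity:

λ ∝ 1/v

If v → v/8.6, then λ → 8.6λ

When velocity is decreased by a factor of 8.6, the wavelength increases by a factor of 8.6.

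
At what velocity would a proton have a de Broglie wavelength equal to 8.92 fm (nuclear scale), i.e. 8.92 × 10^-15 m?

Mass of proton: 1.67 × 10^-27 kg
4.45 × 10^7 m/s

From λ = h/(mv), solve for v:

v = h/(mλ)
v = (6.626 × 10^-34 J·s) / (1.67 × 10^-27 kg × 8.92 × 10^-15 m)
v = 4.45 × 10^7 m/s

Note: This velocity is 14.8% of the speed of light, so relativistic corrections would be needed for a more accurate calculation.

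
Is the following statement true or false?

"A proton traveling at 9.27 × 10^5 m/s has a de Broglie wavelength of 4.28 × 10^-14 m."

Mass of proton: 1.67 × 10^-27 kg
False

The claim is incorrect.

Using λ = h/(mv):
λ = (6.626 × 10^-34 J·s) / (1.67 × 10^-27 kg × 9.27 × 10^5 m/s)
λ = 4.28 × 10^-13 m

The actual wavelength differs from the claimed 4.28 × 10^-14 m.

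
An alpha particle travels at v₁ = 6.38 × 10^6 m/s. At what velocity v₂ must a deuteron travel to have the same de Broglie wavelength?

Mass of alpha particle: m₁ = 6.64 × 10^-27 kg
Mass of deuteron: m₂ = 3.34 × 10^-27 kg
v₂ = 1.27 × 10^7 m/s

For equal de Broglie wavelengths: λ₁ = λ₂

h/(m₁v₁) = h/(m₂v₂)
m₁v₁ = m₂v₂
v₂ = v₁ · (m₁/m₂)

v₂ = 6.38 × 10^6 m/s × (6.64 × 10^-27 kg / 3.34 × 10^-27 kg)
v₂ = 1.27 × 10^7 m/s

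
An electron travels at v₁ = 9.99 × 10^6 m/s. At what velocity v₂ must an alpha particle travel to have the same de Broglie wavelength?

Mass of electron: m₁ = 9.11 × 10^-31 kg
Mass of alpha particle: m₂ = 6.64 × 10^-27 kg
v₂ = 1.37 × 10^3 m/s

For equal de Broglie wavelengths: λ₁ = λ₂

h/(m₁v₁) = h/(m₂v₂)
m₁v₁ = m₂v₂
v₂ = v₁ · (m₁/m₂)

v₂ = 9.99 × 10^6 m/s × (9.11 × 10^-31 kg / 6.64 × 10^-27 kg)
v₂ = 1.37 × 10^3 m/s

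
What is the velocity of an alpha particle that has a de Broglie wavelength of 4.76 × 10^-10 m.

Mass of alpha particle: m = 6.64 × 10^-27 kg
2.10 × 10^2 m/s

From the de Broglie relation λ = h/(mv), we solve for v:

v = h/(mλ)
v = (6.626 × 10^-34 J·s) / (6.64 × 10^-27 kg × 4.76 × 10^-10 m)
v = 2.10 × 10^2 m/s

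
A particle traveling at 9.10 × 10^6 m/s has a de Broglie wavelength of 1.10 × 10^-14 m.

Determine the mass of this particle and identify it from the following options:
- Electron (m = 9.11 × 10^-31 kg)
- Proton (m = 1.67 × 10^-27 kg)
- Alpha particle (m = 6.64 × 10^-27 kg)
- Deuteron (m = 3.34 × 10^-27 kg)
The particle is an alpha particle.

From λ = h/(mv), solve for mass:

m = h/(λv)
m = (6.626 × 10^-34 J·s) / (1.10 × 10^-14 m × 9.10 × 10^6 m/s)
m = 6.62 × 10^-27 kg

Comparing with the listed masses, this is closest to an alpha particle.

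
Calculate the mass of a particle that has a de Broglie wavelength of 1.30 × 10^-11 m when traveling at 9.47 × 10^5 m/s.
5.38 × 10^-29 kg

From the de Broglie relation λ = h/(mv), we solve for m:

m = h/(λv)
m = (6.626 × 10^-34 J·s) / (1.30 × 10^-11 m × 9.47 × 10^5 m/s)
m = 5.38 × 10^-29 kg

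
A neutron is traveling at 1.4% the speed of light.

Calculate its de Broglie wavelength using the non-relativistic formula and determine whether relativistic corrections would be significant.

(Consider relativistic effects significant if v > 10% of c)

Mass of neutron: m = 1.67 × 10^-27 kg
No, relativistic corrections are not needed.

Using the non-relativistic de Broglie formula λ = h/(mv):

v = 1.4% × c = 4.197 × 10^6 m/s

λ = h/(mv)
λ = (6.626 × 10^-34 J·s) / (1.67 × 10^-27 kg × 4.197 × 10^6 m/s)
λ = 9.45 × 10^-14 m

Since v = 1.4% of c < 10% of c, relativistic corrections are NOT significant and this non-relativistic result is a good approximation.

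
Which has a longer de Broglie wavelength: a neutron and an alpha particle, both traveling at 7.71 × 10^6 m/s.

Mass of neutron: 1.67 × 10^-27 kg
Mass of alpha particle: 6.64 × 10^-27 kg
The neutron has the longer wavelength.

Using λ = h/(mv), since both particles have the same velocity, the wavelength depends only on mass.

For neutron: λ₁ = h/(m₁v) = 5.15 × 10^-14 m
For alpha particle: λ₂ = h/(m₂v) = 1.29 × 10^-14 m

Since λ ∝ 1/m at constant velocity, the lighter particle has the longer wavelength.

The neutron has the longer de Broglie wavelength.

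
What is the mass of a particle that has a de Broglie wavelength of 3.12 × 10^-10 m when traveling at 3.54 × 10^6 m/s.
6.00 × 10^-31 kg

From the de Broglie relation λ = h/(mv), we solve for m:

m = h/(λv)
m = (6.626 × 10^-34 J·s) / (3.12 × 10^-10 m × 3.54 × 10^6 m/s)
m = 6.00 × 10^-31 kg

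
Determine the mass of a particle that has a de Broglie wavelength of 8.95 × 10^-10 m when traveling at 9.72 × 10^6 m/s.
7.62 × 10^-32 kg

From the de Broglie relation λ = h/(mv), we solve for m:

m = h/(λv)
m = (6.626 × 10^-34 J·s) / (8.95 × 10^-10 m × 9.72 × 10^6 m/s)
m = 7.62 × 10^-32 kg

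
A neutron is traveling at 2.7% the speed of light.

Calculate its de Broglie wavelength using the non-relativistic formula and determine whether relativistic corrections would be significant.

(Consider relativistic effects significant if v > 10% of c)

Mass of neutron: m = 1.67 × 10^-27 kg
No, relativistic corrections are not needed.

Using the non-relativistic de Broglie formula λ = h/(mv):

v = 2.7% × c = 8.094 × 10^6 m/s

λ = h/(mv)
λ = (6.626 × 10^-34 J·s) / (1.67 × 10^-27 kg × 8.094 × 10^6 m/s)
λ = 4.90 × 10^-14 m

Since v = 2.7% of c < 10% of c, relativistic corrections are NOT significant and this non-relativistic result is a good approximation.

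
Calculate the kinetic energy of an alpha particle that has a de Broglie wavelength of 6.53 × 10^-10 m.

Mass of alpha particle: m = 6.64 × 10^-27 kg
7.75 × 10^-23 J (or 4.84 × 10^-4 eV)

From λ = h/√(2mKE), we solve for KE:

λ² = h²/(2mKE)
KE = h²/(2mλ²)
KE = (6.626 × 10^-34 J·s)² / (2 × 6.64 × 10^-27 kg × (6.53 × 10^-10 m)²)
KE = 7.75 × 10^-23 J
KE = 4.84 × 10^-4 eV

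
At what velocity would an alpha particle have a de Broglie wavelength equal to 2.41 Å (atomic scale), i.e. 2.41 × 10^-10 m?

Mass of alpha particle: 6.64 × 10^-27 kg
4.14 × 10^2 m/s

From λ = h/(mv), solve for v:

v = h/(mλ)
v = (6.626 × 10^-34 J·s) / (6.64 × 10^-27 kg × 2.41 × 10^-10 m)
v = 4.14 × 10^2 m/s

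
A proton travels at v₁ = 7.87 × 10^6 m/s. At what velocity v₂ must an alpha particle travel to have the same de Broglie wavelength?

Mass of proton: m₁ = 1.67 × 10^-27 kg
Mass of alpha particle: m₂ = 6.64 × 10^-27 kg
v₂ = 1.98 × 10^6 m/s

For equal de Broglie wavelengths: λ₁ = λ₂

h/(m₁v₁) = h/(m₂v₂)
m₁v₁ = m₂v₂
v₂ = v₁ · (m₁/m₂)

v₂ = 7.87 × 10^6 m/s × (1.67 × 10^-27 kg / 6.64 × 10^-27 kg)
v₂ = 1.98 × 10^6 m/s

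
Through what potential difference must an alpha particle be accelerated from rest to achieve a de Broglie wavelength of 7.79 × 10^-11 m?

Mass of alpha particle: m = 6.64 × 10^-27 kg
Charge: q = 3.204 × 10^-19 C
1.70 × 10^-2 V

From λ = h/√(2mqV), we solve for V:

λ² = h²/(2mqV)
V = h²/(2mqλ²)
V = (6.626 × 10^-34 J·s)² / (2 × 6.64 × 10^-27 kg × 3.204 × 10^-19 C × (7.79 × 10^-11 m)²)
V = 1.70 × 10^-2 V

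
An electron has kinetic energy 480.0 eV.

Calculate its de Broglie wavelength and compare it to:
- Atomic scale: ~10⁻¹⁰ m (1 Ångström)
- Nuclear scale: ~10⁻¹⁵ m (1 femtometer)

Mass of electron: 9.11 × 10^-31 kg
λ = 5.60 × 10^-11 m, which is between nuclear and atomic scales.

Using λ = h/√(2mKE):

KE = 480.0 eV = 7.690 × 10^-17 J

λ = h/√(2mKE)
λ = (6.626 × 10^-34 J·s) / √(2 × 9.11 × 10^-31 kg × 7.690 × 10^-17 J)
λ = 5.60 × 10^-11 m

Comparison:
- Atomic scale (10⁻¹⁰ m): λ is 0.56× this size
- Nuclear scale (10⁻¹⁵ m): λ is 5.6e+04× this size

The wavelength is between nuclear and atomic scales.

This wavelength is appropriate for probing atomic structure but too large for nuclear physics experiments.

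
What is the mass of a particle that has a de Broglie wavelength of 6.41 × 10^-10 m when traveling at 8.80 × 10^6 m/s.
1.17 × 10^-31 kg

From the de Broglie relation λ = h/(mv), we solve for m:

m = h/(λv)
m = (6.626 × 10^-34 J·s) / (6.41 × 10^-10 m × 8.80 × 10^6 m/s)
m = 1.17 × 10^-31 kg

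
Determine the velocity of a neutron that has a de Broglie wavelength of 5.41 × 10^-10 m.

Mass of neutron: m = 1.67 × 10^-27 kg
7.33 × 10^2 m/s

From the de Broglie relation λ = h/(mv), we solve for v:

v = h/(mλ)
v = (6.626 × 10^-34 J·s) / (1.67 × 10^-27 kg × 5.41 × 10^-10 m)
v = 7.33 × 10^2 m/s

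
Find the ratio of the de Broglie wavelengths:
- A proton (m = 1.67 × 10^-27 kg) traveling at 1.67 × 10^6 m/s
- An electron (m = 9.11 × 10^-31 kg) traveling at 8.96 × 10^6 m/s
λ₁/λ₂ = 2.93 × 10^-3

Using λ = h/(mv):

λ₁ = h/(m₁v₁) = 2.38 × 10^-13 m
λ₂ = h/(m₂v₂) = 8.12 × 10^-11 m

Ratio λ₁/λ₂ = (m₂v₂)/(m₁v₁)
         = (9.11 × 10^-31 kg × 8.96 × 10^6 m/s) / (1.67 × 10^-27 kg × 1.67 × 10^6 m/s)
         = 2.93 × 10^-3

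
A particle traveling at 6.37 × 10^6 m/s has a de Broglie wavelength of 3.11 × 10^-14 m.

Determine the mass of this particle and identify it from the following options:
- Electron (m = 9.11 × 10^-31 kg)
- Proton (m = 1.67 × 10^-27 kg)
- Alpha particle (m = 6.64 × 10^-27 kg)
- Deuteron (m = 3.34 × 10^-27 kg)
The particle is a deuteron.

From λ = h/(mv), solve for mass:

m = h/(λv)
m = (6.626 × 10^-34 J·s) / (3.11 × 10^-14 m × 6.37 × 10^6 m/s)
m = 3.34 × 10^-27 kg

Comparing with the listed masses, this is closest to a deuteron.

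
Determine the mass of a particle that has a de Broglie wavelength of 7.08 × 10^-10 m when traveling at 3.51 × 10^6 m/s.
2.67 × 10^-31 kg

From the de Broglie relation λ = h/(mv), we solve for m:

m = h/(λv)
m = (6.626 × 10^-34 J·s) / (7.08 × 10^-10 m × 3.51 × 10^6 m/s)
m = 2.67 × 10^-31 kg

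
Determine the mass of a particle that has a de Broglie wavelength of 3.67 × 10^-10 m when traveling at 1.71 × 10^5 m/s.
1.06 × 10^-29 kg

From the de Broglie relation λ = h/(mv), we solve for m:

m = h/(λv)
m = (6.626 × 10^-34 J·s) / (3.67 × 10^-10 m × 1.71 × 10^5 m/s)
m = 1.06 × 10^-29 kg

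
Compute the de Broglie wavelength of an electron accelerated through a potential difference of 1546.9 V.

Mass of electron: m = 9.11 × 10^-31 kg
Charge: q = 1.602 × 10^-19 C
3.12 × 10^-11 m

When a particle is accelerated through voltage V, it gains kinetic energy KE = qV.

The de Broglie wavelength is then λ = h/√(2mqV):

λ = h/√(2mqV)
λ = (6.626 × 10^-34 J·s) / √(2 × 9.11 × 10^-31 kg × 1.602 × 10^-19 C × 1546.9 V)
λ = 3.12 × 10^-11 m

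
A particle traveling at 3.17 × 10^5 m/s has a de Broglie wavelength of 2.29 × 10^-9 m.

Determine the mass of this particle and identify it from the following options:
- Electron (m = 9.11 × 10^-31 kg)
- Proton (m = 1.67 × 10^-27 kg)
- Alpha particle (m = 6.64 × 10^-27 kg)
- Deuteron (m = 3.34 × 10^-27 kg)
The particle is an electron.

From λ = h/(mv), solve for mass:

m = h/(λv)
m = (6.626 × 10^-34 J·s) / (2.29 × 10^-9 m × 3.17 × 10^5 m/s)
m = 9.13 × 10^-31 kg

Comparing with the listed masses, this is closest to an electron.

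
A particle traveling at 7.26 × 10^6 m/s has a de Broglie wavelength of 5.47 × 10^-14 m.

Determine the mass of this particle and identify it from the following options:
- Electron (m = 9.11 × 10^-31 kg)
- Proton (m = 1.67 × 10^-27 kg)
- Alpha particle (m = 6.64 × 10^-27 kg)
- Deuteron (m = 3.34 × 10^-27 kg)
The particle is a proton.

From λ = h/(mv), solve for mass:

m = h/(λv)
m = (6.626 × 10^-34 J·s) / (5.47 × 10^-14 m × 7.26 × 10^6 m/s)
m = 1.67 × 10^-27 kg

Comparing with the listed masses, this is closest to a proton.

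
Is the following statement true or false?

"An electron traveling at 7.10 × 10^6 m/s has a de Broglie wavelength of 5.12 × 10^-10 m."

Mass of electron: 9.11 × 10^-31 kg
False

The claim is incorrect.

Using λ = h/(mv):
λ = (6.626 × 10^-34 J·s) / (9.11 × 10^-31 kg × 7.10 × 10^6 m/s)
λ = 1.02 × 10^-10 m

The actual wavelength differs from the claimed 5.12 × 10^-10 m.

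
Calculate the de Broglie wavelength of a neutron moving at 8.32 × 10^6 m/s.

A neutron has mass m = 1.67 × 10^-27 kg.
4.77 × 10^-14 m

Using the de Broglie relation λ = h/(mv):

λ = h/(mv)
λ = (6.626 × 10^-34 J·s) / (1.67 × 10^-27 kg × 8.32 × 10^6 m/s)
λ = 4.77 × 10^-14 m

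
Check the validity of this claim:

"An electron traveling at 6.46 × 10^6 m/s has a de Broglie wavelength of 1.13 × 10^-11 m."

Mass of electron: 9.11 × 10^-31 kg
False

The claim is incorrect.

Using λ = h/(mv):
λ = (6.626 × 10^-34 J·s) / (9.11 × 10^-31 kg × 6.46 × 10^6 m/s)
λ = 1.13 × 10^-10 m

The actual wavelength differs from the claimed 1.13 × 10^-11 m.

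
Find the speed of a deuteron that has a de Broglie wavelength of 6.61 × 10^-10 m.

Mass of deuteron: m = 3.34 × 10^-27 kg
3.00 × 10^2 m/s

From the de Broglie relation λ = h/(mv), we solve for v:

v = h/(mλ)
v = (6.626 × 10^-34 J·s) / (3.34 × 10^-27 kg × 6.61 × 10^-10 m)
v = 3.00 × 10^2 m/s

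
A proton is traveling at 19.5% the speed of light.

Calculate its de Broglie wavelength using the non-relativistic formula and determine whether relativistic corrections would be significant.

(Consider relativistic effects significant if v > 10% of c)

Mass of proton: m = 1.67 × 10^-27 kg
Yes, relativistic corrections are needed.

Using the non-relativistic de Broglie formula λ = h/(mv):

v = 19.5% × c = 5.846 × 10^7 m/s

λ = h/(mv)
λ = (6.626 × 10^-34 J·s) / (1.67 × 10^-27 kg × 5.846 × 10^7 m/s)
λ = 6.79 × 10^-15 m

Since v = 19.5% of c > 10% of c, relativistic corrections ARE significant and the actual wavelength would differ from this non-relativistic estimate.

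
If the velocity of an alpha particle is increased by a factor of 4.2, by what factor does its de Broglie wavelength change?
The wavelength decreases by a factor of 4.2.

From λ = h/(mv), the wavelength is inversely proportional to velocity:

λ ∝ 1/v

If v → 4.2v, then λ → λ/4.2

When velocity is increased by a factor of 4.2, the wavelength decreases by a factor of 4.2.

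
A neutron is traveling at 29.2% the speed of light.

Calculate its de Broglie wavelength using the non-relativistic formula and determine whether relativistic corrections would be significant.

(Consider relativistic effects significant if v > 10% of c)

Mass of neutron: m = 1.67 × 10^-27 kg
Yes, relativistic corrections are needed.

Using the non-relativistic de Broglie formula λ = h/(mv):

v = 29.2% × c = 8.754 × 10^7 m/s

λ = h/(mv)
λ = (6.626 × 10^-34 J·s) / (1.67 × 10^-27 kg × 8.754 × 10^7 m/s)
λ = 4.53 × 10^-15 m

Since v = 29.2% of c > 10% of c, relativistic corrections ARE significant and the actual wavelength would differ from this non-relativistic estimate.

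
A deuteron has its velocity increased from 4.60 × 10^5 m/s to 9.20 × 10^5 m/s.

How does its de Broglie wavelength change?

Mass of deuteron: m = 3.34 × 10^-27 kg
The wavelength decreases by a factor of 2.

Using λ = h/(mv):

Initial wavelength: λ₁ = h/(mv₁) = 4.31 × 10^-13 m
Final wavelength: λ₂ = h/(mv₂) = 2.16 × 10^-13 m

Since λ ∝ 1/v, when velocity increases by a factor of 2, the wavelength decreases by a factor of 2.

λ₂/λ₁ = v₁/v₂ = 1/2

The wavelength decreases by a factor of 2.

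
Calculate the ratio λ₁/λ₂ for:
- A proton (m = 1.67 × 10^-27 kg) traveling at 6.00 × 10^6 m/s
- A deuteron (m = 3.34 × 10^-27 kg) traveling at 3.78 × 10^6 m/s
λ₁/λ₂ = 1.26

Using λ = h/(mv):

λ₁ = h/(m₁v₁) = 6.61 × 10^-14 m
λ₂ = h/(m₂v₂) = 5.25 × 10^-14 m

Ratio λ₁/λ₂ = (m₂v₂)/(m₁v₁)
         = (3.34 × 10^-27 kg × 3.78 × 10^6 m/s) / (1.67 × 10^-27 kg × 6.00 × 10^6 m/s)
         = 1.26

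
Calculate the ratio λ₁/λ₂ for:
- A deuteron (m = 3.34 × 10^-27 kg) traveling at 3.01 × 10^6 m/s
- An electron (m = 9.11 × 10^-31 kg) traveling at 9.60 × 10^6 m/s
λ₁/λ₂ = 8.70 × 10^-4

Using λ = h/(mv):

λ₁ = h/(m₁v₁) = 6.59 × 10^-14 m
λ₂ = h/(m₂v₂) = 7.58 × 10^-11 m

Ratio λ₁/λ₂ = (m₂v₂)/(m₁v₁)
         = (9.11 × 10^-31 kg × 9.60 × 10^6 m/s) / (3.34 × 10^-27 kg × 3.01 × 10^6 m/s)
         = 8.70 × 10^-4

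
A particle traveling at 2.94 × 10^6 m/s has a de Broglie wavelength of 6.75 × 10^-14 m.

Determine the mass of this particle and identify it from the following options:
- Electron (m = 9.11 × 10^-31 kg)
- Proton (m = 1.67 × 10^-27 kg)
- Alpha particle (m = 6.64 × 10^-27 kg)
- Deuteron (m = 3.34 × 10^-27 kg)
The particle is a deuteron.

From λ = h/(mv), solve for mass:

m = h/(λv)
m = (6.626 × 10^-34 J·s) / (6.75 × 10^-14 m × 2.94 × 10^6 m/s)
m = 3.34 × 10^-27 kg

Comparing with the listed masses, this is closest to a deuteron.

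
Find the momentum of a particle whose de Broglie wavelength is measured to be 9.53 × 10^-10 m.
6.95 × 10^-25 kg·m/s

From the de Broglie relation λ = h/p, we solve for p:

p = h/λ
p = (6.626 × 10^-34 J·s) / (9.53 × 10^-10 m)
p = 6.95 × 10^-25 kg·m/s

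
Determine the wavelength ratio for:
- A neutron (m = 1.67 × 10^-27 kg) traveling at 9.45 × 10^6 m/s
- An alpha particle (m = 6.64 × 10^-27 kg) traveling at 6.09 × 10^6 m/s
λ₁/λ₂ = 2.56

Using λ = h/(mv):

λ₁ = h/(m₁v₁) = 4.20 × 10^-14 m
λ₂ = h/(m₂v₂) = 1.64 × 10^-14 m

Ratio λ₁/λ₂ = (m₂v₂)/(m₁v₁)
         = (6.64 × 10^-27 kg × 6.09 × 10^6 m/s) / (1.67 × 10^-27 kg × 9.45 × 10^6 m/s)
         = 2.56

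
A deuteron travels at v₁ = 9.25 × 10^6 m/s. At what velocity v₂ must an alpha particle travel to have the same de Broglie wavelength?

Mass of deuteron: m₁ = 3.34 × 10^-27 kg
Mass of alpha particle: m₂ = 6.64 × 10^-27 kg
v₂ = 4.65 × 10^6 m/s

For equal de Broglie wavelengths: λ₁ = λ₂

h/(m₁v₁) = h/(m₂v₂)
m₁v₁ = m₂v₂
v₂ = v₁ · (m₁/m₂)

v₂ = 9.25 × 10^6 m/s × (3.34 × 10^-27 kg / 6.64 × 10^-27 kg)
v₂ = 4.65 × 10^6 m/s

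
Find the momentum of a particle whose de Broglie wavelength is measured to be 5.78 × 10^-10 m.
1.15 × 10^-24 kg·m/s

From the de Broglie relation λ = h/p, we solve for p:

p = h/λ
p = (6.626 × 10^-34 J·s) / (5.78 × 10^-10 m)
p = 1.15 × 10^-24 kg·m/s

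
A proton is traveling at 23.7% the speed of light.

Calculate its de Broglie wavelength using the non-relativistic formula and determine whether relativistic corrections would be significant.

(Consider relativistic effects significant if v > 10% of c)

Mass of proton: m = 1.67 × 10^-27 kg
Yes, relativistic corrections are needed.

Using the non-relativistic de Broglie formula λ = h/(mv):

v = 23.7% × c = 7.105 × 10^7 m/s

λ = h/(mv)
λ = (6.626 × 10^-34 J·s) / (1.67 × 10^-27 kg × 7.105 × 10^7 m/s)
λ = 5.58 × 10^-15 m

Since v = 23.7% of c > 10% of c, relativistic corrections ARE significant and the actual wavelength would differ from this non-relativistic estimate.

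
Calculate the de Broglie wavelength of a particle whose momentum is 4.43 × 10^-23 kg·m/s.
1.50 × 10^-11 m

Using the de Broglie relation λ = h/p:

λ = h/p
λ = (6.626 × 10^-34 J·s) / (4.43 × 10^-23 kg·m/s)
λ = 1.50 × 10^-11 m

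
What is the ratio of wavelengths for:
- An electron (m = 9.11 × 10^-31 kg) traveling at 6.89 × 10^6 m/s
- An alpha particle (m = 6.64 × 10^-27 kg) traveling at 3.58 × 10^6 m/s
λ₁/λ₂ = 3.79 × 10^3

Using λ = h/(mv):

λ₁ = h/(m₁v₁) = 1.06 × 10^-10 m
λ₂ = h/(m₂v₂) = 2.79 × 10^-14 m

Ratio λ₁/λ₂ = (m₂v₂)/(m₁v₁)
         = (6.64 × 10^-27 kg × 3.58 × 10^6 m/s) / (9.11 × 10^-31 kg × 6.89 × 10^6 m/s)
         = 3.79 × 10^3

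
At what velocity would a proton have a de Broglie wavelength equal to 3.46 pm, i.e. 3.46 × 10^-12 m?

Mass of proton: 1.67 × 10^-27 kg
1.15 × 10^5 m/s

From λ = h/(mv), solve for v:

v = h/(mλ)
v = (6.626 × 10^-34 J·s) / (1.67 × 10^-27 kg × 3.46 × 10^-12 m)
v = 1.15 × 10^5 m/s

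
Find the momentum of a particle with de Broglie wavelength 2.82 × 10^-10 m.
2.35 × 10^-24 kg·m/s

From the de Broglie relation λ = h/p, we solve for p:

p = h/λ
p = (6.626 × 10^-34 J·s) / (2.82 × 10^-10 m)
p = 2.35 × 10^-24 kg·m/s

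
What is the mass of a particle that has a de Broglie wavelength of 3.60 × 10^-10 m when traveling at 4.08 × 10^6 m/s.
4.51 × 10^-31 kg

From the de Broglie relation λ = h/(mv), we solve for m:

m = h/(λv)
m = (6.626 × 10^-34 J·s) / (3.60 × 10^-10 m × 4.08 × 10^6 m/s)
m = 4.51 × 10^-31 kg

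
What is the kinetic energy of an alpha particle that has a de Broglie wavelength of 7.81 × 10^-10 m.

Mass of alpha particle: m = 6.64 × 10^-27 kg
5.42 × 10^-23 J (or 3.38 × 10^-4 eV)

From λ = h/√(2mKE), we solve for KE:

λ² = h²/(2mKE)
KE = h²/(2mλ²)
KE = (6.626 × 10^-34 J·s)² / (2 × 6.64 × 10^-27 kg × (7.81 × 10^-10 m)²)
KE = 5.42 × 10^-23 J
KE = 3.38 × 10^-4 eV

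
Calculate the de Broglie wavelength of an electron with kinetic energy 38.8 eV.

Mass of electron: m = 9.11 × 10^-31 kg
1.97 × 10^-10 m

Using λ = h/√(2mKE):

First convert KE to Joules: KE = 38.8 eV = 6.216 × 10^-18 J

λ = h/√(2mKE)
λ = (6.626 × 10^-34 J·s) / √(2 × 9.11 × 10^-31 kg × 6.216 × 10^-18 J)
λ = 1.97 × 10^-10 m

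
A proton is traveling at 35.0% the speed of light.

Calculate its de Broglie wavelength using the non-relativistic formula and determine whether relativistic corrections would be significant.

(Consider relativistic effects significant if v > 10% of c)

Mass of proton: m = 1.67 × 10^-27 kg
Yes, relativistic corrections are needed.

Using the non-relativistic de Broglie formula λ = h/(mv):

v = 35.0% × c = 1.049 × 10^8 m/s

λ = h/(mv)
λ = (6.626 × 10^-34 J·s) / (1.67 × 10^-27 kg × 1.049 × 10^8 m/s)
λ = 3.78 × 10^-15 m

Since v = 35.0% of c > 10% of c, relativistic corrections ARE significant and the actual wavelength would differ from this non-relativistic estimate.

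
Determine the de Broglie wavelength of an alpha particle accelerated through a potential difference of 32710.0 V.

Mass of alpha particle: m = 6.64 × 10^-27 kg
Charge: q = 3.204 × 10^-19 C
5.62 × 10^-14 m

When a particle is accelerated through voltage V, it gains kinetic energy KE = qV.

The de Broglie wavelength is then λ = h/√(2mqV):

λ = h/√(2mqV)
λ = (6.626 × 10^-34 J·s) / √(2 × 6.64 × 10^-27 kg × 3.204 × 10^-19 C × 32710.0 V)
λ = 5.62 × 10^-14 m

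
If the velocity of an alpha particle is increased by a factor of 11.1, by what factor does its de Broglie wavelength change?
The wavelength decreases by a factor of 11.1.

From λ = h/(mv), the wavelength is inversely proportional to velocity:

λ ∝ 1/v

If v → 11.1v, then λ → λ/11.1

When velocity is increased by a factor of 11.1, the wavelength decreases by a factor of 11.1.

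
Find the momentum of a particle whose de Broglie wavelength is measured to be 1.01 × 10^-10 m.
6.56 × 10^-24 kg·m/s

From the de Broglie relation λ = h/p, we solve for p:

p = h/λ
p = (6.626 × 10^-34 J·s) / (1.01 × 10^-10 m)
p = 6.56 × 10^-24 kg·m/s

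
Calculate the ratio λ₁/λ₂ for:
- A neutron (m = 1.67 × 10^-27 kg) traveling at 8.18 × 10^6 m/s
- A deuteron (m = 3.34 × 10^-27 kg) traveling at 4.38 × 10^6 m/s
λ₁/λ₂ = 1.07

Using λ = h/(mv):

λ₁ = h/(m₁v₁) = 4.85 × 10^-14 m
λ₂ = h/(m₂v₂) = 4.53 × 10^-14 m

Ratio λ₁/λ₂ = (m₂v₂)/(m₁v₁)
         = (3.34 × 10^-27 kg × 4.38 × 10^6 m/s) / (1.67 × 10^-27 kg × 8.18 × 10^6 m/s)
         = 1.07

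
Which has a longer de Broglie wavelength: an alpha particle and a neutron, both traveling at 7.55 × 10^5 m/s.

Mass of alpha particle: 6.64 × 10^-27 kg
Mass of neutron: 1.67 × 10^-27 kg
The neutron has the longer wavelength.

Using λ = h/(mv), since both particles have the same velocity, the wavelength depends only on mass.

For alpha particle: λ₁ = h/(m₁v) = 1.32 × 10^-13 m
For neutron: λ₂ = h/(m₂v) = 5.26 × 10^-13 m

Since λ ∝ 1/m at constant velocity, the lighter particle has the longer wavelength.

The neutron has the longer de Broglie wavelength.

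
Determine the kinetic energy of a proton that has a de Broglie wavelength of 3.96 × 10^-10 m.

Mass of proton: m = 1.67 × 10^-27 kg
8.38 × 10^-22 J (or 5.23 × 10^-3 eV)

From λ = h/√(2mKE), we solve for KE:

λ² = h²/(2mKE)
KE = h²/(2mλ²)
KE = (6.626 × 10^-34 J·s)² / (2 × 1.67 × 10^-27 kg × (3.96 × 10^-10 m)²)
KE = 8.38 × 10^-22 J
KE = 5.23 × 10^-3 eV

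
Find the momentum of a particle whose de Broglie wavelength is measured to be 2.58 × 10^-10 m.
2.57 × 10^-24 kg·m/s

From the de Broglie relation λ = h/p, we solve for p:

p = h/λ
p = (6.626 × 10^-34 J·s) / (2.58 × 10^-10 m)
p = 2.57 × 10^-24 kg·m/s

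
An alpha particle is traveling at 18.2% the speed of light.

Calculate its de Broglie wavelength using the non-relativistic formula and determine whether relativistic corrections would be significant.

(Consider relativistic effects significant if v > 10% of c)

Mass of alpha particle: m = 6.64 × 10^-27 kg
Yes, relativistic corrections are needed.

Using the non-relativistic de Broglie formula λ = h/(mv):

v = 18.2% × c = 5.456 × 10^7 m/s

λ = h/(mv)
λ = (6.626 × 10^-34 J·s) / (6.64 × 10^-27 kg × 5.456 × 10^7 m/s)
λ = 1.83 × 10^-15 m

Since v = 18.2% of c > 10% of c, relativistic corrections ARE significant and the actual wavelength would differ from this non-relativistic estimate.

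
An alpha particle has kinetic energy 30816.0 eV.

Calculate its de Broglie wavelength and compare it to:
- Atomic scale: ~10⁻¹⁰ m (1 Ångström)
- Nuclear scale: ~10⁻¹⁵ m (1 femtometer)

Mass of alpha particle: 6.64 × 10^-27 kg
λ = 8.18 × 10^-14 m, which is between nuclear and atomic scales.

Using λ = h/√(2mKE):

KE = 30816.0 eV = 4.937 × 10^-15 J

λ = h/√(2mKE)
λ = (6.626 × 10^-34 J·s) / √(2 × 6.64 × 10^-27 kg × 4.937 × 10^-15 J)
λ = 8.18 × 10^-14 m

Comparison:
- Atomic scale (10⁻¹⁰ m): λ is 0.00082× this size
- Nuclear scale (10⁻¹⁵ m): λ is 82× this size

The wavelength is between nuclear and atomic scales.

This wavelength is appropriate for probing atomic structure but too large for nuclear physics experiments.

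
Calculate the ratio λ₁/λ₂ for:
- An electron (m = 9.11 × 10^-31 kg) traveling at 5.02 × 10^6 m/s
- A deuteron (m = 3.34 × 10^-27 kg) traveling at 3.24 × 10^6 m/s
λ₁/λ₂ = 2.37 × 10^3

Using λ = h/(mv):

λ₁ = h/(m₁v₁) = 1.45 × 10^-10 m
λ₂ = h/(m₂v₂) = 6.12 × 10^-14 m

Ratio λ₁/λ₂ = (m₂v₂)/(m₁v₁)
         = (3.34 × 10^-27 kg × 3.24 × 10^6 m/s) / (9.11 × 10^-31 kg × 5.02 × 10^6 m/s)
         = 2.37 × 10^3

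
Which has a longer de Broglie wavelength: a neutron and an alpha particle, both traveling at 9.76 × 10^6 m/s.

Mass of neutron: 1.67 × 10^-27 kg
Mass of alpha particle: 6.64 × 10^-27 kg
The neutron has the longer wavelength.

Using λ = h/(mv), since both particles have the same velocity, the wavelength depends only on mass.

For neutron: λ₁ = h/(m₁v) = 4.07 × 10^-14 m
For alpha particle: λ₂ = h/(m₂v) = 1.02 × 10^-14 m

Since λ ∝ 1/m at constant velocity, the lighter particle has the longer wavelength.

The neutron has the longer de Broglie wavelength.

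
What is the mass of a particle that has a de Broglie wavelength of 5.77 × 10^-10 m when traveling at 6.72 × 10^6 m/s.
1.71 × 10^-31 kg

From the de Broglie relation λ = h/(mv), we solve for m:

m = h/(λv)
m = (6.626 × 10^-34 J·s) / (5.77 × 10^-10 m × 6.72 × 10^6 m/s)
m = 1.71 × 10^-31 kg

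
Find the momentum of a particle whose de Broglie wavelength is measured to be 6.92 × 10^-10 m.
9.58 × 10^-25 kg·m/s

From the de Broglie relation λ = h/p, we solve for p:

p = h/λ
p = (6.626 × 10^-34 J·s) / (6.92 × 10^-10 m)
p = 9.58 × 10^-25 kg·m/s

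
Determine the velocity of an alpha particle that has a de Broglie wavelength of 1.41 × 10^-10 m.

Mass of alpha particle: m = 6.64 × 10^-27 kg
7.08 × 10^2 m/s

From the de Broglie relation λ = h/(mv), we solve for v:

v = h/(mλ)
v = (6.626 × 10^-34 J·s) / (6.64 × 10^-27 kg × 1.41 × 10^-10 m)
v = 7.08 × 10^2 m/s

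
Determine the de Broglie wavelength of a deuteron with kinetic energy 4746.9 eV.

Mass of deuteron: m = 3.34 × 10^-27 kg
2.94 × 10^-13 m

Using λ = h/√(2mKE):

First convert KE to Joules: KE = 4746.9 eV = 7.605 × 10^-16 J

λ = h/√(2mKE)
λ = (6.626 × 10^-34 J·s) / √(2 × 3.34 × 10^-27 kg × 7.605 × 10^-16 J)
λ = 2.94 × 10^-13 m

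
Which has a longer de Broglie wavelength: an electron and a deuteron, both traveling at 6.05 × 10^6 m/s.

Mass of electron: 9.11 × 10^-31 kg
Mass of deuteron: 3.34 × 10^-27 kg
The electron has the longer wavelength.

Using λ = h/(mv), since both particles have the same velocity, the wavelength depends only on mass.

For electron: λ₁ = h/(m₁v) = 1.20 × 10^-10 m
For deuteron: λ₂ = h/(m₂v) = 3.28 × 10^-14 m

Since λ ∝ 1/m at constant velocity, the lighter particle has the longer wavelength.

The electron has the longer de Broglie wavelength.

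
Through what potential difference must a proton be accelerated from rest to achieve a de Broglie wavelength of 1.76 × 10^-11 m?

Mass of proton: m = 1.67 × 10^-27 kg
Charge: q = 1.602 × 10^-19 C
2.65 V

From λ = h/√(2mqV), we solve for V:

λ² = h²/(2mqV)
V = h²/(2mqλ²)
V = (6.626 × 10^-34 J·s)² / (2 × 1.67 × 10^-27 kg × 1.602 × 10^-19 C × (1.76 × 10^-11 m)²)
V = 2.65 V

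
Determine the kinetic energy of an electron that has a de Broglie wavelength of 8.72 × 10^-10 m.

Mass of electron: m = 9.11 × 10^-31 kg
3.17 × 10^-19 J (or 1.98 eV)

From λ = h/√(2mKE), we solve for KE:

λ² = h²/(2mKE)
KE = h²/(2mλ²)
KE = (6.626 × 10^-34 J·s)² / (2 × 9.11 × 10^-31 kg × (8.72 × 10^-10 m)²)
KE = 3.17 × 10^-19 J
KE = 1.98 eV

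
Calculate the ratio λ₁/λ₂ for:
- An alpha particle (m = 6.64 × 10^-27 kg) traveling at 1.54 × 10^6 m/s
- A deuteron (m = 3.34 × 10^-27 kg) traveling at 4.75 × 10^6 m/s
λ₁/λ₂ = 1.55

Using λ = h/(mv):

λ₁ = h/(m₁v₁) = 6.48 × 10^-14 m
λ₂ = h/(m₂v₂) = 4.18 × 10^-14 m

Ratio λ₁/λ₂ = (m₂v₂)/(m₁v₁)
         = (3.34 × 10^-27 kg × 4.75 × 10^6 m/s) / (6.64 × 10^-27 kg × 1.54 × 10^6 m/s)
         = 1.55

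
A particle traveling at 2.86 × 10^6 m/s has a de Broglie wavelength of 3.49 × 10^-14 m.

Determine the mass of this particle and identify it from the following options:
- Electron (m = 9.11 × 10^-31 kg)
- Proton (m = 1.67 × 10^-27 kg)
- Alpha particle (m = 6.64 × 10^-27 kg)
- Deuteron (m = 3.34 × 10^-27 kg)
The particle is an alpha particle.

From λ = h/(mv), solve for mass:

m = h/(λv)
m = (6.626 × 10^-34 J·s) / (3.49 × 10^-14 m × 2.86 × 10^6 m/s)
m = 6.64 × 10^-27 kg

Comparing with the listed masses, this is closest to an alpha particle.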